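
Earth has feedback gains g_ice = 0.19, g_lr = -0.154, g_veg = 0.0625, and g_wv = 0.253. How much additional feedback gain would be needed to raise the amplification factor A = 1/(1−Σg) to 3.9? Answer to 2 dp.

0.39

Current total gain = 0.3515.
Target gain for A = 3.9: g* = 1 − 1/3.9 = 0.7436.
Additional gain needed = 0.7436 − 0.3515 = 0.39.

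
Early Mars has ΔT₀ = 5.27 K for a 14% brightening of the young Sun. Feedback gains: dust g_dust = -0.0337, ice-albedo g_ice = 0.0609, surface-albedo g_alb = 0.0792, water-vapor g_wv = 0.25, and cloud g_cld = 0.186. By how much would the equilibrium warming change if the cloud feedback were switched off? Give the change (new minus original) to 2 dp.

-3.33 K

Original: g = 0.5424, ΔT = 5.27/(1−0.5424) = 11.5166 K.
Without cloud: g' = 0.3564, ΔT' = 5.27/(1−0.3564) = 8.1883 K.
Change = 8.1883 − 11.5166 = -3.33 K.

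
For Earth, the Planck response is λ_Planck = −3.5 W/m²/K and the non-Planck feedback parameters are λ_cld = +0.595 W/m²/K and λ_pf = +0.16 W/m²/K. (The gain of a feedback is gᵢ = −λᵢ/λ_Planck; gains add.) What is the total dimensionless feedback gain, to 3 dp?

Convert to gains: g_cld = 0.595/3.5 = 0.17; g_pf = 0.16/3.5 = 0.04571.
Total gain g = 0.21571.

0.216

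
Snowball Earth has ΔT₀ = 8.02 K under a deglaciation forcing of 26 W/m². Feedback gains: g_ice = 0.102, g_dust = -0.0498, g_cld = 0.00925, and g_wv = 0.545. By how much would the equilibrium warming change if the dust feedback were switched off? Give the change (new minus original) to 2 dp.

2.95 K

Original: g = 0.60645, ΔT = 8.02/(1−0.60645) = 20.3786 K.
Without dust: g' = 0.65625, ΔT' = 8.02/(1−0.65625) = 23.3309 K.
Change = 23.3309 − 20.3786 = 2.95 K.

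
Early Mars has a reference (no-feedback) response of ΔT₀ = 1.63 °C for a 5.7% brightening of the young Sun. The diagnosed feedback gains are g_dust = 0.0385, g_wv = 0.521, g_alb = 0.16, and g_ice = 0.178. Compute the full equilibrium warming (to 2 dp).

Total gain g = 0.0385 + 0.521 + 0.16 + 0.178 = 0.8975.
Amplification A = 1/(1 − 0.8975) = 9.756.
ΔT = 1.63 × 9.756 = 15.90 °C.

15.90 °C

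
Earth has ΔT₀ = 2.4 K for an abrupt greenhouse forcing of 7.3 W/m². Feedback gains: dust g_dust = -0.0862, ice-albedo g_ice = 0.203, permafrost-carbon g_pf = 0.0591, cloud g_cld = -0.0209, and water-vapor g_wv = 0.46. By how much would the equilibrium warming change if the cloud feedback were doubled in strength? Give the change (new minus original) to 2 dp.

-0.32 K

Original: g = 0.615, ΔT = 2.4/(1−0.615) = 6.2338 K.
With doubled cloud: g' = 0.5941, ΔT' = 2.4/(1−0.5941) = 5.9128 K.
Change = 5.9128 − 6.2338 = -0.32 K.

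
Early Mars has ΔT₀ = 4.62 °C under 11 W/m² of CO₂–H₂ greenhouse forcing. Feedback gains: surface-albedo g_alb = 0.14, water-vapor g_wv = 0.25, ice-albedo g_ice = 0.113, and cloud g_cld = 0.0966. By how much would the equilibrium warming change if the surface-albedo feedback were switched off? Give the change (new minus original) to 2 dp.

Original: g = 0.5996, ΔT = 4.62/(1−0.5996) = 11.5385 °C.
Without surface-albedo: g' = 0.4596, ΔT' = 4.62/(1−0.4596) = 8.5492 °C.
Change = 8.5492 − 11.5385 = -2.99 °C.

-2.99 °C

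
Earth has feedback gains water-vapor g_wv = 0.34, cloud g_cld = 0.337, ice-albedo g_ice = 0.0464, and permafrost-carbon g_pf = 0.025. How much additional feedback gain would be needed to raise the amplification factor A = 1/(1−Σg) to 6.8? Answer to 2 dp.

0.10

Current total gain = 0.7484.
Target gain for A = 6.8: g* = 1 − 1/6.8 = 0.8529.
Additional gain needed = 0.8529 − 0.7484 = 0.10.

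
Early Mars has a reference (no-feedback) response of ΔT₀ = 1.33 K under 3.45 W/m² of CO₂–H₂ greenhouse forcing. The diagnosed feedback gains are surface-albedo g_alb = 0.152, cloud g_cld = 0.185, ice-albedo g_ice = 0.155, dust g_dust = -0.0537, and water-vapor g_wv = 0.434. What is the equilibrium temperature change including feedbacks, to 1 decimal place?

10.4 K

Total gain g = 0.152 + 0.185 + 0.155 − 0.0537 + 0.434 = 0.8723.
Amplification A = 1/(1 − 0.8723) = 7.831.
ΔT = 1.33 × 7.831 = 10.4 K.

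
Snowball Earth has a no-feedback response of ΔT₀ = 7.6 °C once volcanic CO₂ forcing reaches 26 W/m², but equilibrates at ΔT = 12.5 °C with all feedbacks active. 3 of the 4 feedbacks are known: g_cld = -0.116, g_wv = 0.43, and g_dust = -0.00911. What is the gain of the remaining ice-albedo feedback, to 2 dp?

Amplification A = ΔT/ΔT₀ = 12.5/7.6 = 1.645.
Total gain g = 1 − 1/A = 1 − 1/1.645 = 0.3921.
Known gains sum to -0.116 + 0.43 − 0.00911 = 0.30489.
g_ice = 0.3921 − 0.30489 = 0.09.

0.09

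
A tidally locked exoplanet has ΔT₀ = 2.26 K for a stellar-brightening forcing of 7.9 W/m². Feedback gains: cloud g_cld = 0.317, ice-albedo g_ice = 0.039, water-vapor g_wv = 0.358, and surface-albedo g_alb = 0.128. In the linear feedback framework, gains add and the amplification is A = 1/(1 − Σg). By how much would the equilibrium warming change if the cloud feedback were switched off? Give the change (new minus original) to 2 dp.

Original: g = 0.842, ΔT = 2.26/(1−0.842) = 14.3038 K.
Without cloud: g' = 0.525, ΔT' = 2.26/(1−0.525) = 4.7579 K.
Change = 4.7579 − 14.3038 = -9.55 K.

-9.55 K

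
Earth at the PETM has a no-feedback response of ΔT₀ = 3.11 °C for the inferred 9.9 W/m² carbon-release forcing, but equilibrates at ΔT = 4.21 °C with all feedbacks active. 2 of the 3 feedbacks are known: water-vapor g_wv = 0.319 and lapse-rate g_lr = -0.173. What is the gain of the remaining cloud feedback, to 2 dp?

Amplification A = ΔT/ΔT₀ = 4.21/3.11 = 1.354.
Total gain g = 1 − 1/A = 1 − 1/1.354 = 0.2614.
Known gains sum to 0.319 − 0.173 = 0.146.
g_cld = 0.2614 − 0.146 = 0.12.

0.12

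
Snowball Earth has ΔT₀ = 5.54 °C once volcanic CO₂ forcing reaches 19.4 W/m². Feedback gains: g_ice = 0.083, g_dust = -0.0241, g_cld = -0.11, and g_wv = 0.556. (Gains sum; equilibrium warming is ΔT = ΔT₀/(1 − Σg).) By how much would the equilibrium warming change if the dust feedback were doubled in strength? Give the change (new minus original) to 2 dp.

Original: g = 0.5049, ΔT = 5.54/(1−0.5049) = 11.1897 °C.
With doubled dust: g' = 0.4808, ΔT' = 5.54/(1−0.4808) = 10.6703 °C.
Change = 10.6703 − 11.1897 = -0.52 °C.

-0.52 °C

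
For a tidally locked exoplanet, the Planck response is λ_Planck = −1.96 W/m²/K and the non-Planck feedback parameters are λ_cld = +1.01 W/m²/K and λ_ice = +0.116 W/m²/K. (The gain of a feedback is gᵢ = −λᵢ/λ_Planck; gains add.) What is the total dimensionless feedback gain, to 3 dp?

0.574

Convert to gains: g_cld = 1.01/1.96 = 0.5153; g_ice = 0.116/1.96 = 0.05918.
Total gain g = 0.57448.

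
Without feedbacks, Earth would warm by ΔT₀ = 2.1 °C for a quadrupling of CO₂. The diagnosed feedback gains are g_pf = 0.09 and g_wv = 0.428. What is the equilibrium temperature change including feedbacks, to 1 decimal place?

4.4 °C

Total gain g = 0.09 + 0.428 = 0.518.
Amplification A = 1/(1 − 0.518) = 2.075.
ΔT = 2.1 × 2.075 = 4.4 °C.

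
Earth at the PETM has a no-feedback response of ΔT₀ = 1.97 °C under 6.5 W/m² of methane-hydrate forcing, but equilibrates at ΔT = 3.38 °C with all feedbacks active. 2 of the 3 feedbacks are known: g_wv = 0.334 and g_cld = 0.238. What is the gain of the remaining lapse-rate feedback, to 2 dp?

Amplification A = ΔT/ΔT₀ = 3.38/1.97 = 1.716.
Total gain g = 1 − 1/A = 1 − 1/1.716 = 0.4172.
Known gains sum to 0.334 + 0.238 = 0.572.
g_lr = 0.4172 − 0.572 = -0.15.

-0.15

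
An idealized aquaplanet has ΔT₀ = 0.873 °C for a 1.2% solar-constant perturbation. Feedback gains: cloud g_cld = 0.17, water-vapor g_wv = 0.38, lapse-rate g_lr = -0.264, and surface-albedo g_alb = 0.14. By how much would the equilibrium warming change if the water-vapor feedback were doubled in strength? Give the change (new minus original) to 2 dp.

Original: g = 0.426, ΔT = 0.873/(1−0.426) = 1.5209 °C.
With doubled water-vapor: g' = 0.806, ΔT' = 0.873/(1−0.806) = 4.5000 °C.
Change = 4.5000 − 1.5209 = 2.98 °C.

2.98 °C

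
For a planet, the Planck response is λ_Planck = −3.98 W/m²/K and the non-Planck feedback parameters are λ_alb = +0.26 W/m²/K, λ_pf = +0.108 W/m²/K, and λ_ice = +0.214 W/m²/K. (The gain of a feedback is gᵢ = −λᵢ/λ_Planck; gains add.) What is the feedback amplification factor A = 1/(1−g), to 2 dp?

1.17

Convert to gains: g_alb = 0.26/3.98 = 0.06533; g_pf = 0.108/3.98 = 0.02714; g_ice = 0.214/3.98 = 0.05377.
Total gain g = 0.14624.
A = 1/(1 − 0.14624) = 1.17.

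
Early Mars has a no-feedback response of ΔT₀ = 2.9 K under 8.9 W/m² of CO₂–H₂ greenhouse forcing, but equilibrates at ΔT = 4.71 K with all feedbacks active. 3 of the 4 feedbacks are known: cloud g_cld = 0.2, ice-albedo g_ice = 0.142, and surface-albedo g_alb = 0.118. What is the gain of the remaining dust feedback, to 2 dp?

-0.08

Amplification A = ΔT/ΔT₀ = 4.71/2.9 = 1.624.
Total gain g = 1 − 1/A = 1 − 1/1.624 = 0.3842.
Known gains sum to 0.2 + 0.142 + 0.118 = 0.46.
g_dust = 0.3842 − 0.46 = -0.08.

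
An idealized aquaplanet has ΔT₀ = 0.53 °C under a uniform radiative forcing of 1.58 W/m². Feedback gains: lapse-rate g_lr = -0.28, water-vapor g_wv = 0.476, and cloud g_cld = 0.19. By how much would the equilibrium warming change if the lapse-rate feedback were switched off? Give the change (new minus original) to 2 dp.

Original: g = 0.386, ΔT = 0.53/(1−0.386) = 0.8632 °C.
Without lapse-rate: g' = 0.666, ΔT' = 0.53/(1−0.666) = 1.5868 °C.
Change = 1.5868 − 0.8632 = 0.72 °C.

0.72 °C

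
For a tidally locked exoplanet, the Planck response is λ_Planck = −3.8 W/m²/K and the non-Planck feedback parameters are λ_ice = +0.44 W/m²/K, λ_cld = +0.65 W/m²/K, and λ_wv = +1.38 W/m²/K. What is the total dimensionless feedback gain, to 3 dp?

Convert to gains: g_ice = 0.44/3.8 = 0.1158; g_cld = 0.65/3.8 = 0.1711; g_wv = 1.38/3.8 = 0.3632.
Total gain g = 0.6501.

0.650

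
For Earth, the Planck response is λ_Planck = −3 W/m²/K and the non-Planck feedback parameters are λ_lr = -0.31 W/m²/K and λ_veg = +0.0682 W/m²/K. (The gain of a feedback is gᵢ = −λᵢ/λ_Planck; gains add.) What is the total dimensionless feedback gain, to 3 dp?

Convert to gains: g_lr = -0.31/3 = -0.1033; g_veg = 0.0682/3 = 0.02273.
Total gain g = -0.08057.

-0.081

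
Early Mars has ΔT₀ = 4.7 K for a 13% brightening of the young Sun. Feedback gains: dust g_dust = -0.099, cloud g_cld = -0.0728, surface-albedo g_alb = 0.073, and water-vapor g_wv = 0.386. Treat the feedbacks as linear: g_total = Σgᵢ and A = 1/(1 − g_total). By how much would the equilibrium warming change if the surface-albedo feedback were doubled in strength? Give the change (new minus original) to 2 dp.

0.75 K

Original: g = 0.2872, ΔT = 4.7/(1−0.2872) = 6.5937 K.
With doubled surface-albedo: g' = 0.3602, ΔT' = 4.7/(1−0.3602) = 7.3460 K.
Change = 7.3460 − 6.5937 = 0.75 K.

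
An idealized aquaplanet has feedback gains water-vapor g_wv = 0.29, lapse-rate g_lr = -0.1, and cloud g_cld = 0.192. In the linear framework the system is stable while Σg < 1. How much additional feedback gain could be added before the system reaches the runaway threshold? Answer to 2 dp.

Current total gain = 0.29 − 0.1 + 0.192 = 0.382.
Margin to runaway = 1 − 0.382 = 0.62.

0.62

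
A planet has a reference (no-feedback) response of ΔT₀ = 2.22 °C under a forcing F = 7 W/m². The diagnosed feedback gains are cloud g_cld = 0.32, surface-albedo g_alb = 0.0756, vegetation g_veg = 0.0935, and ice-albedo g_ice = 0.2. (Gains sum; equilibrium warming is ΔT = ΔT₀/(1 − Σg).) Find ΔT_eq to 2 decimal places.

Total gain g = 0.32 + 0.0756 + 0.0935 + 0.2 = 0.6891.
Amplification A = 1/(1 − 0.6891) = 3.216.
ΔT = 2.22 × 3.216 = 7.14 °C.

7.14 °C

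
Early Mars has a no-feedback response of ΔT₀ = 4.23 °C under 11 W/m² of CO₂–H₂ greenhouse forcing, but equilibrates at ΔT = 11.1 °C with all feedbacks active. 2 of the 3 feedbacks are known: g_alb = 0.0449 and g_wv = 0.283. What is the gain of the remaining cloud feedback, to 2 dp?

Amplification A = ΔT/ΔT₀ = 11.1/4.23 = 2.624.
Total gain g = 1 − 1/A = 1 − 1/2.624 = 0.6189.
Known gains sum to 0.0449 + 0.283 = 0.3279.
g_cld = 0.6189 − 0.3279 = 0.29.

0.29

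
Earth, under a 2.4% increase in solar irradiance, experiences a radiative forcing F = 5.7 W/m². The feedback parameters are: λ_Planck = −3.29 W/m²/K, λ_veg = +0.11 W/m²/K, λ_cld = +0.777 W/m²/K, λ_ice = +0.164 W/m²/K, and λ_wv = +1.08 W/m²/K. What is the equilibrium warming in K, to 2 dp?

Net feedback parameter λ = (−3.29) + (+0.11) + (+0.777) + (+0.164) + (+1.08) = -1.159 W/m²/K.
ΔT = −F/λ = −5.7/(-1.159) = 4.92 K.

4.92 K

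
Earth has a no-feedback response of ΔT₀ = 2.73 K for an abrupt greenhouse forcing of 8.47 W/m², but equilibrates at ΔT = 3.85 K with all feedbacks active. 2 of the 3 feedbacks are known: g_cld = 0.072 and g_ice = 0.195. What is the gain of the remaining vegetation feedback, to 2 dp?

Amplification A = ΔT/ΔT₀ = 3.85/2.73 = 1.41.
Total gain g = 1 − 1/A = 1 − 1/1.41 = 0.2908.
Known gains sum to 0.072 + 0.195 = 0.267.
g_veg = 0.2908 − 0.267 = 0.02.

0.02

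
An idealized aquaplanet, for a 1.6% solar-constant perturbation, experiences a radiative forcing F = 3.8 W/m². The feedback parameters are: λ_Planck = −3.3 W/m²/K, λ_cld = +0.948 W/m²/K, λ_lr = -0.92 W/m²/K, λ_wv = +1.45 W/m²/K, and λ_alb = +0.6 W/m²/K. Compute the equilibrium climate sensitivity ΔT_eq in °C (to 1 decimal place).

3.1 °C

Net feedback parameter λ = (−3.3) + (+0.948) + (-0.92) + (+1.45) + (+0.6) = -1.222 W/m²/K.
ΔT = −F/λ = −3.8/(-1.222) = 3.1 °C.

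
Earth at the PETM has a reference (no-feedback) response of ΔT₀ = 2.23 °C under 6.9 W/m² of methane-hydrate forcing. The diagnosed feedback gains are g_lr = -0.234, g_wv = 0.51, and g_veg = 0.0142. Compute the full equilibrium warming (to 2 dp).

Total gain g = -0.234 + 0.51 + 0.0142 = 0.2902.
Amplification A = 1/(1 − 0.2902) = 1.409.
ΔT = 2.23 × 1.409 = 3.14 °C.

3.14 °C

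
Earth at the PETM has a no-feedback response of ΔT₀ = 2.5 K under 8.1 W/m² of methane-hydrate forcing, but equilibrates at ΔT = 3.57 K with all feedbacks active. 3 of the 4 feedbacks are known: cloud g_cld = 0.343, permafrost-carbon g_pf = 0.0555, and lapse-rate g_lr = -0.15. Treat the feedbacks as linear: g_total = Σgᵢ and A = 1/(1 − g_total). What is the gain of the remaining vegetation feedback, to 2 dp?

0.05

Amplification A = ΔT/ΔT₀ = 3.57/2.5 = 1.428.
Total gain g = 1 − 1/A = 1 − 1/1.428 = 0.2997.
Known gains sum to 0.343 + 0.0555 − 0.15 = 0.2485.
g_veg = 0.2997 − 0.2485 = 0.05.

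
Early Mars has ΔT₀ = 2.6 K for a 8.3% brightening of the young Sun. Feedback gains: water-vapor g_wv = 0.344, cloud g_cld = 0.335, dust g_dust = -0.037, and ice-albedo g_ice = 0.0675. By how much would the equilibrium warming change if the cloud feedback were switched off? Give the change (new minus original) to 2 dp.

-4.79 K

Original: g = 0.7095, ΔT = 2.6/(1−0.7095) = 8.9501 K.
Without cloud: g' = 0.3745, ΔT' = 2.6/(1−0.3745) = 4.1567 K.
Change = 4.1567 − 8.9501 = -4.79 K.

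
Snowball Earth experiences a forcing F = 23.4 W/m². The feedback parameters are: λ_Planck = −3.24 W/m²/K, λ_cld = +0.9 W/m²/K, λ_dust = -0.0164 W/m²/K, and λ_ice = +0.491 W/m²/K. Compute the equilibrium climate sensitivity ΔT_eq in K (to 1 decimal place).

Net feedback parameter λ = (−3.24) + (+0.9) + (-0.0164) + (+0.491) = -1.8654 W/m²/K.
ΔT = −F/λ = −23.4/(-1.8654) = 12.5 K.

12.5 K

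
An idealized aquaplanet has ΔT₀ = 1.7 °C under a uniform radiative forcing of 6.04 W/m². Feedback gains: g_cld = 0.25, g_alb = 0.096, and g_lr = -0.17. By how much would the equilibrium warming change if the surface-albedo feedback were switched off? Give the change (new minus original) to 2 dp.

-0.22 °C

Original: g = 0.176, ΔT = 1.7/(1−0.176) = 2.0631 °C.
Without surface-albedo: g' = 0.08, ΔT' = 1.7/(1−0.08) = 1.8478 °C.
Change = 1.8478 − 2.0631 = -0.22 °C.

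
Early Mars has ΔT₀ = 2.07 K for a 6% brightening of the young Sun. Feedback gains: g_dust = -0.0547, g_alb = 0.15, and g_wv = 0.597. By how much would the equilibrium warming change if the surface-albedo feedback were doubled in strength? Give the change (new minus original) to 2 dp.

6.40 K

Original: g = 0.6923, ΔT = 2.07/(1−0.6923) = 6.7273 K.
With doubled surface-albedo: g' = 0.8423, ΔT' = 2.07/(1−0.8423) = 13.1262 K.
Change = 13.1262 − 6.7273 = 6.40 K.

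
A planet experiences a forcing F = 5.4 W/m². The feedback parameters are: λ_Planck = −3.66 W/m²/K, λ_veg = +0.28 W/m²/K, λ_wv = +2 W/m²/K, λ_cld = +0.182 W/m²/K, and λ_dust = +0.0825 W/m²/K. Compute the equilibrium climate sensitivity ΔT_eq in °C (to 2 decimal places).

Net feedback parameter λ = (−3.66) + (+0.28) + (+2) + (+0.182) + (+0.0825) = -1.1155 W/m²/K.
ΔT = −F/λ = −5.4/(-1.1155) = 4.84 °C.

4.84 °C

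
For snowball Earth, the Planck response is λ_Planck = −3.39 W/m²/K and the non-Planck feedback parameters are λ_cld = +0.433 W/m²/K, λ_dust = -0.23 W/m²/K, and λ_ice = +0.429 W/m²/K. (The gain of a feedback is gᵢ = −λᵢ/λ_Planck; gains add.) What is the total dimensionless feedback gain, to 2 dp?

0.19

Convert to gains: g_cld = 0.433/3.39 = 0.1277; g_dust = -0.23/3.39 = -0.06785; g_ice = 0.429/3.39 = 0.1265.
Total gain g = 0.18635.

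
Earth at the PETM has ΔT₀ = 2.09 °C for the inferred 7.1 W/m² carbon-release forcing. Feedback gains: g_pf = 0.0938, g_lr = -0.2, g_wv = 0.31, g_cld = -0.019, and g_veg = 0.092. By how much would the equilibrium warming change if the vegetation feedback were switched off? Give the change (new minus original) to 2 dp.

-0.33 °C

Original: g = 0.2768, ΔT = 2.09/(1−0.2768) = 2.8899 °C.
Without vegetation: g' = 0.1848, ΔT' = 2.09/(1−0.1848) = 2.5638 °C.
Change = 2.5638 − 2.8899 = -0.33 °C.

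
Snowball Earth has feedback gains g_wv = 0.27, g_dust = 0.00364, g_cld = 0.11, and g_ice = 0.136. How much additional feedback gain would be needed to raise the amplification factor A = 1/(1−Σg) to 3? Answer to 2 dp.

Current total gain = 0.51964.
Target gain for A = 3: g* = 1 − 1/3 = 0.6667.
Additional gain needed = 0.6667 − 0.51964 = 0.15.

0.15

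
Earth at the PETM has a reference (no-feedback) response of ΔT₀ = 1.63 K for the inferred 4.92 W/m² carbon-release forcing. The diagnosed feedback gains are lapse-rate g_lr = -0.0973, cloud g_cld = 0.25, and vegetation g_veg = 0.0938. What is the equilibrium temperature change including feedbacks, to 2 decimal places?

2.16 K

Total gain g = -0.0973 + 0.25 + 0.0938 = 0.2465.
Amplification A = 1/(1 − 0.2465) = 1.327.
ΔT = 1.63 × 1.327 = 2.16 K.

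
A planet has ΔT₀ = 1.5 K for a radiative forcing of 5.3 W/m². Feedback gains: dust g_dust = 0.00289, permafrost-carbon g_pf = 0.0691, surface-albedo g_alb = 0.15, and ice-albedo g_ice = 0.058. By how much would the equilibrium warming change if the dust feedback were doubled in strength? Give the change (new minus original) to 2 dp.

Original: g = 0.27999, ΔT = 1.5/(1−0.27999) = 2.0833 K.
With doubled dust: g' = 0.28288, ΔT' = 1.5/(1−0.28288) = 2.0917 K.
Change = 2.0917 − 2.0833 = 0.01 K.

0.01 K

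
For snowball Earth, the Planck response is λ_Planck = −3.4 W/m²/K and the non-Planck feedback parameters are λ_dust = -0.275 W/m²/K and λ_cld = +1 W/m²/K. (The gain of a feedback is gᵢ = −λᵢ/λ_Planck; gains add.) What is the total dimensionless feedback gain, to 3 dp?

0.213

Convert to gains: g_dust = -0.275/3.4 = -0.08088; g_cld = 1/3.4 = 0.2941.
Total gain g = 0.21322.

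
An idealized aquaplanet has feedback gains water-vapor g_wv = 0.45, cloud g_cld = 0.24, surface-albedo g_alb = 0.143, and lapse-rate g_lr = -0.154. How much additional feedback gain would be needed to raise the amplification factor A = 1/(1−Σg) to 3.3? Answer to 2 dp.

Current total gain = 0.679.
Target gain for A = 3.3: g* = 1 − 1/3.3 = 0.697.
Additional gain needed = 0.697 − 0.679 = 0.02.

0.02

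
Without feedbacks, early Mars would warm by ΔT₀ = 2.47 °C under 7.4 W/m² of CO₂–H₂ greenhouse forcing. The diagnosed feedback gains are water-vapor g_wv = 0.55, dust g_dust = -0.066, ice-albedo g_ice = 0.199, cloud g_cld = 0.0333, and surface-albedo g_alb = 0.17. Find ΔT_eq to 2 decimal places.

21.72 °C

Total gain g = 0.55 − 0.066 + 0.199 + 0.0333 + 0.17 = 0.8863.
Amplification A = 1/(1 − 0.8863) = 8.795.
ΔT = 2.47 × 8.795 = 21.72 °C.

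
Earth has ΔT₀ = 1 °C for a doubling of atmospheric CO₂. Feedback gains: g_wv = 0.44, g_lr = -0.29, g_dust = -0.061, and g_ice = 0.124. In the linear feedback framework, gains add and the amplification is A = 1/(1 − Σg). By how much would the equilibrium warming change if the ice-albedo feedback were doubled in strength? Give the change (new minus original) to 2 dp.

Original: g = 0.213, ΔT = 1/(1−0.213) = 1.2706 °C.
With doubled ice-albedo: g' = 0.337, ΔT' = 1/(1−0.337) = 1.5083 °C.
Change = 1.5083 − 1.2706 = 0.24 °C.

0.24 °C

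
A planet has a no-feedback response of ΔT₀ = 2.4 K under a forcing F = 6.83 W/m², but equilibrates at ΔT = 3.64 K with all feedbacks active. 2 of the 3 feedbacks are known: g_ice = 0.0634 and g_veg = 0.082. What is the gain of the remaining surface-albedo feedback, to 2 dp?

0.20

Amplification A = ΔT/ΔT₀ = 3.64/2.4 = 1.517.
Total gain g = 1 − 1/A = 1 − 1/1.517 = 0.3408.
Known gains sum to 0.0634 + 0.082 = 0.1454.
g_alb = 0.3408 − 0.1454 = 0.20.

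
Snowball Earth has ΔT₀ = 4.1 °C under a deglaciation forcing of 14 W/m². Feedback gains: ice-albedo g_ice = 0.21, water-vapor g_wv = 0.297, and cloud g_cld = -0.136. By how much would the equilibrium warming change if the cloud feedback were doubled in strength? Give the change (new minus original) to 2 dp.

Original: g = 0.371, ΔT = 4.1/(1−0.371) = 6.5183 °C.
With doubled cloud: g' = 0.235, ΔT' = 4.1/(1−0.235) = 5.3595 °C.
Change = 5.3595 − 6.5183 = -1.16 °C.

-1.16 °C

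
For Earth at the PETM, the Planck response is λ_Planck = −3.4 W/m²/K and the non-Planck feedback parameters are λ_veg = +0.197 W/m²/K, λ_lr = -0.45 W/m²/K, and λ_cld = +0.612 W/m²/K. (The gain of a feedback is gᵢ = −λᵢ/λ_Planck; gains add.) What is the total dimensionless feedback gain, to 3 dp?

0.106

Convert to gains: g_veg = 0.197/3.4 = 0.05794; g_lr = -0.45/3.4 = -0.1324; g_cld = 0.612/3.4 = 0.18.
Total gain g = 0.10554.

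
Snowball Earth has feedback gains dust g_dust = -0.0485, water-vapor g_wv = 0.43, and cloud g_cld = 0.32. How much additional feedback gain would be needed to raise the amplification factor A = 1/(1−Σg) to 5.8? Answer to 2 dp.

0.13

Current total gain = 0.7015.
Target gain for A = 5.8: g* = 1 − 1/5.8 = 0.8276.
Additional gain needed = 0.8276 − 0.7015 = 0.13.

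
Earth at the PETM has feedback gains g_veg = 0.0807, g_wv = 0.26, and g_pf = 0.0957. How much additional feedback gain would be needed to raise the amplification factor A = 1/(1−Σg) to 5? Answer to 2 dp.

Current total gain = 0.4364.
Target gain for A = 5: g* = 1 − 1/5 = 0.8.
Additional gain needed = 0.8 − 0.4364 = 0.36.

0.36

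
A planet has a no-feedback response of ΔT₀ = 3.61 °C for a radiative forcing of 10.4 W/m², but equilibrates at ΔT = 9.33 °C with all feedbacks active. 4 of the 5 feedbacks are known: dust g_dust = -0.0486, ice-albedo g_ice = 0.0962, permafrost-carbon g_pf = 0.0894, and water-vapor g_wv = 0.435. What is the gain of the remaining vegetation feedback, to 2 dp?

Amplification A = ΔT/ΔT₀ = 9.33/3.61 = 2.584.
Total gain g = 1 − 1/A = 1 − 1/2.584 = 0.613.
Known gains sum to -0.0486 + 0.0962 + 0.0894 + 0.435 = 0.572.
g_veg = 0.613 − 0.572 = 0.04.

0.04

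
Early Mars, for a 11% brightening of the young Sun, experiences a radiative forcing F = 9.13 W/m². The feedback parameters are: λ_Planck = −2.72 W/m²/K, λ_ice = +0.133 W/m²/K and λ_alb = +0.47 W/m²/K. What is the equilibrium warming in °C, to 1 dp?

4.3 °C

Net feedback parameter λ = (−2.72) + (+0.133) + (+0.47) = -2.117 W/m²/K.
ΔT = −F/λ = −9.13/(-2.117) = 4.3 °C.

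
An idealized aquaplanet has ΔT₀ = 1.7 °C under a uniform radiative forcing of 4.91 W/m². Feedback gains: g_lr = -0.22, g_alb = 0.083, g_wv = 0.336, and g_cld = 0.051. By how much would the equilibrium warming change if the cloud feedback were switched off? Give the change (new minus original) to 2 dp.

Original: g = 0.25, ΔT = 1.7/(1−0.25) = 2.2667 °C.
Without cloud: g' = 0.199, ΔT' = 1.7/(1−0.199) = 2.1223 °C.
Change = 2.1223 − 2.2667 = -0.14 °C.

-0.14 °C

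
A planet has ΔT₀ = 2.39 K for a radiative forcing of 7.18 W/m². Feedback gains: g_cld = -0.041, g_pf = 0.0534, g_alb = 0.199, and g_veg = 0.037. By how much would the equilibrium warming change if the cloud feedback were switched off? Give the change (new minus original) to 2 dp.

0.18 K

Original: g = 0.2484, ΔT = 2.39/(1−0.2484) = 3.1799 K.
Without cloud: g' = 0.2894, ΔT' = 2.39/(1−0.2894) = 3.3634 K.
Change = 3.3634 − 3.1799 = 0.18 K.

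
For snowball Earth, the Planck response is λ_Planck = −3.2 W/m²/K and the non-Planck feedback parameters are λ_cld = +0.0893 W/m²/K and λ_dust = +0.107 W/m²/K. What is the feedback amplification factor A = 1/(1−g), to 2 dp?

1.07

Convert to gains: g_cld = 0.0893/3.2 = 0.02791; g_dust = 0.107/3.2 = 0.03344.
Total gain g = 0.06135.
A = 1/(1 − 0.06135) = 1.07.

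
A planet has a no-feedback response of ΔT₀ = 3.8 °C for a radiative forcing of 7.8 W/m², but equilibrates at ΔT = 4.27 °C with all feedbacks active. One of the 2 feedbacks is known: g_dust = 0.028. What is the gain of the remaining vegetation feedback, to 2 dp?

0.08

Amplification A = ΔT/ΔT₀ = 4.27/3.8 = 1.124.
Total gain g = 1 − 1/A = 1 − 1/1.124 = 0.1103.
The known gain is 0.028.
g_veg = 0.1103 − 0.028 = 0.08.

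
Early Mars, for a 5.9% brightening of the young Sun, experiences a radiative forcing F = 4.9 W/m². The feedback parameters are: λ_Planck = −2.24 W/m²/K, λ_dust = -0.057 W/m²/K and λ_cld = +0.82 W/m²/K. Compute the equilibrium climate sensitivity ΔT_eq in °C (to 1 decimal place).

Net feedback parameter λ = (−2.24) + (-0.057) + (+0.82) = -1.477 W/m²/K.
ΔT = −F/λ = −4.9/(-1.477) = 3.3 °C.

3.3 °C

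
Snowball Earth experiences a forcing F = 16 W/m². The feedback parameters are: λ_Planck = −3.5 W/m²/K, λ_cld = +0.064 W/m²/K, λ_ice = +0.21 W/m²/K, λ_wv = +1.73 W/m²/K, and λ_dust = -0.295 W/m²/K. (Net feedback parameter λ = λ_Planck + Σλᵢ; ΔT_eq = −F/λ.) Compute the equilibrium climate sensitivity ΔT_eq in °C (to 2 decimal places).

8.93 °C

Net feedback parameter λ = (−3.5) + (+0.064) + (+0.21) + (+1.73) + (-0.295) = -1.791 W/m²/K.
ΔT = −F/λ = −16/(-1.791) = 8.93 °C.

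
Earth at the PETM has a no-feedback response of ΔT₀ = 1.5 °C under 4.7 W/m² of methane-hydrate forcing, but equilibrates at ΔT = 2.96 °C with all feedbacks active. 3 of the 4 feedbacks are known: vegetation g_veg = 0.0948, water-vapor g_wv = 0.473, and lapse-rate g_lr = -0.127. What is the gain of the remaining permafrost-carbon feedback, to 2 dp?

Amplification A = ΔT/ΔT₀ = 2.96/1.5 = 1.973.
Total gain g = 1 − 1/A = 1 − 1/1.973 = 0.4932.
Known gains sum to 0.0948 + 0.473 − 0.127 = 0.4408.
g_pf = 0.4932 − 0.4408 = 0.05.

0.05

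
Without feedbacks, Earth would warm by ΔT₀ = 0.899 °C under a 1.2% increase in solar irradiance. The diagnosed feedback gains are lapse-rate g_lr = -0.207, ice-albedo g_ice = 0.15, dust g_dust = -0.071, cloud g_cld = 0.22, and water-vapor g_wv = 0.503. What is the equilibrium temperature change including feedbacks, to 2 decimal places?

2.22 °C

Total gain g = -0.207 + 0.15 − 0.071 + 0.22 + 0.503 = 0.595.
Amplification A = 1/(1 − 0.595) = 2.469.
ΔT = 0.899 × 2.469 = 2.22 °C.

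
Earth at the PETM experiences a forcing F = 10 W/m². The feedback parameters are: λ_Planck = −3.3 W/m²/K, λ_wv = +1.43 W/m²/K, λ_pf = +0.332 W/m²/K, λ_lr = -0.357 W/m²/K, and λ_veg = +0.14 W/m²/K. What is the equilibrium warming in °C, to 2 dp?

Net feedback parameter λ = (−3.3) + (+1.43) + (+0.332) + (-0.357) + (+0.14) = -1.755 W/m²/K.
ΔT = −F/λ = −10/(-1.755) = 5.70 °C.

5.70 °C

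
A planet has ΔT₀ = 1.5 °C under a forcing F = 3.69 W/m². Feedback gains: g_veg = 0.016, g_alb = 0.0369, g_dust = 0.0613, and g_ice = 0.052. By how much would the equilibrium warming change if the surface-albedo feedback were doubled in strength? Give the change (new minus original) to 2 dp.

Original: g = 0.1662, ΔT = 1.5/(1−0.1662) = 1.7990 °C.
With doubled surface-albedo: g' = 0.2031, ΔT' = 1.5/(1−0.2031) = 1.8823 °C.
Change = 1.8823 − 1.7990 = 0.08 °C.

0.08 °C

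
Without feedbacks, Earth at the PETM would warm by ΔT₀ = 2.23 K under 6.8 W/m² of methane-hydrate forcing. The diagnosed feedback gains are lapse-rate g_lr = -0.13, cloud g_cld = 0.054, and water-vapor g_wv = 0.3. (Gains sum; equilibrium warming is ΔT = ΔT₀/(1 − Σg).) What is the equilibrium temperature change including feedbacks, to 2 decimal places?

Total gain g = -0.13 + 0.054 + 0.3 = 0.224.
Amplification A = 1/(1 − 0.224) = 1.289.
ΔT = 2.23 × 1.289 = 2.87 K.

2.87 K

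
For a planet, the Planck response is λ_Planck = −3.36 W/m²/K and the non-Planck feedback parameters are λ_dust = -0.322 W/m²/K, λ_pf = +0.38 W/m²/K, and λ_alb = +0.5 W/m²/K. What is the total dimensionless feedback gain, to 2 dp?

0.17

Convert to gains: g_dust = -0.322/3.36 = -0.09583; g_pf = 0.38/3.36 = 0.1131; g_alb = 0.5/3.36 = 0.1488.
Total gain g = 0.16607.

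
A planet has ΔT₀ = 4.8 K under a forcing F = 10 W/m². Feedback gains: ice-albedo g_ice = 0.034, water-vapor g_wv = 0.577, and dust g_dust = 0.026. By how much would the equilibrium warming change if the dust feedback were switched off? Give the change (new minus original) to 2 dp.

-0.88 K

Original: g = 0.637, ΔT = 4.8/(1−0.637) = 13.2231 K.
Without dust: g' = 0.611, ΔT' = 4.8/(1−0.611) = 12.3393 K.
Change = 12.3393 − 13.2231 = -0.88 K.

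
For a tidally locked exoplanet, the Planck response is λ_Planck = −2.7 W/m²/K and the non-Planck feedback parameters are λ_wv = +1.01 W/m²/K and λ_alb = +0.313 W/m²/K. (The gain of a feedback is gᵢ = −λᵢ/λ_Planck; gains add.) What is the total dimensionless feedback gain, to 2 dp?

Convert to gains: g_wv = 1.01/2.7 = 0.3741; g_alb = 0.313/2.7 = 0.1159.
Total gain g = 0.49.

0.49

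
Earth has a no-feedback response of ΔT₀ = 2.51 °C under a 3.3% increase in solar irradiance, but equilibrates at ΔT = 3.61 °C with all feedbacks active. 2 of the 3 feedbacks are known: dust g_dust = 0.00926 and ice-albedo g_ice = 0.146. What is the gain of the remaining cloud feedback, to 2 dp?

Amplification A = ΔT/ΔT₀ = 3.61/2.51 = 1.438.
Total gain g = 1 − 1/A = 1 − 1/1.438 = 0.3046.
Known gains sum to 0.00926 + 0.146 = 0.15526.
g_cld = 0.3046 − 0.15526 = 0.15.

0.15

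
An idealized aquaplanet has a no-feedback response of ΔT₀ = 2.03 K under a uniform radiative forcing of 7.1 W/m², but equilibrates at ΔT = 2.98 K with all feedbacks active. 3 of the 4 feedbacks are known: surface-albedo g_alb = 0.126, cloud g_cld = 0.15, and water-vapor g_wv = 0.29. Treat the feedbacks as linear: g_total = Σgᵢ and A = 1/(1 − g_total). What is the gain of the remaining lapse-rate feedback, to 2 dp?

Amplification A = ΔT/ΔT₀ = 2.98/2.03 = 1.468.
Total gain g = 1 − 1/A = 1 − 1/1.468 = 0.3188.
Known gains sum to 0.126 + 0.15 + 0.29 = 0.566.
g_lr = 0.3188 − 0.566 = -0.25.

-0.25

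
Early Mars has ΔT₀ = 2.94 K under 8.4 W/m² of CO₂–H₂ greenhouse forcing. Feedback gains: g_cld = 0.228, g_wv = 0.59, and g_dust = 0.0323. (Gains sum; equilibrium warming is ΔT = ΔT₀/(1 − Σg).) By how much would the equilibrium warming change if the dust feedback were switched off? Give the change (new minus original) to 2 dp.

Original: g = 0.8503, ΔT = 2.94/(1−0.8503) = 19.6393 K.
Without dust: g' = 0.818, ΔT' = 2.94/(1−0.818) = 16.1538 K.
Change = 16.1538 − 19.6393 = -3.49 K.

-3.49 K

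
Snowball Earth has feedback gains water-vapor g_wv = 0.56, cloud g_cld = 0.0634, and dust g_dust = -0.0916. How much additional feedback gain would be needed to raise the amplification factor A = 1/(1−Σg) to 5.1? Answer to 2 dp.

Current total gain = 0.5318.
Target gain for A = 5.1: g* = 1 − 1/5.1 = 0.8039.
Additional gain needed = 0.8039 − 0.5318 = 0.27.

0.27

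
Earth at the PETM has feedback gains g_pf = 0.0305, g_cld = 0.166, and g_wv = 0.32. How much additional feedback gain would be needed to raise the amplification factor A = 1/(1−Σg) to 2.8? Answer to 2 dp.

Current total gain = 0.5165.
Target gain for A = 2.8: g* = 1 − 1/2.8 = 0.6429.
Additional gain needed = 0.6429 − 0.5165 = 0.13.

0.13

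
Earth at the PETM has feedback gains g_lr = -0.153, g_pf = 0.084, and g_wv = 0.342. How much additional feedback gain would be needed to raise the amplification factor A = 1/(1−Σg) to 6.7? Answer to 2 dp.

0.58

Current total gain = 0.273.
Target gain for A = 6.7: g* = 1 − 1/6.7 = 0.8507.
Additional gain needed = 0.8507 − 0.273 = 0.58.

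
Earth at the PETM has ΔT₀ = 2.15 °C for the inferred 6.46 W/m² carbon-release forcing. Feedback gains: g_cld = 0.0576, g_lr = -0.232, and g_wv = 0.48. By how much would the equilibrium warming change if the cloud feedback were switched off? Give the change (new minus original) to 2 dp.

Original: g = 0.3056, ΔT = 2.15/(1−0.3056) = 3.0962 °C.
Without cloud: g' = 0.248, ΔT' = 2.15/(1−0.248) = 2.8590 °C.
Change = 2.8590 − 3.0962 = -0.24 °C.

-0.24 °C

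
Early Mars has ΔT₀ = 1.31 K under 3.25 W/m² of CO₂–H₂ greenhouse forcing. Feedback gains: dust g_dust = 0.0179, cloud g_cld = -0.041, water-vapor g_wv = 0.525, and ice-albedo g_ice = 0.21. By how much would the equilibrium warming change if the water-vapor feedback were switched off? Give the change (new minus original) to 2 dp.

Original: g = 0.7119, ΔT = 1.31/(1−0.7119) = 4.5470 K.
Without water-vapor: g' = 0.1869, ΔT' = 1.31/(1−0.1869) = 1.6111 K.
Change = 1.6111 − 4.5470 = -2.94 K.

-2.94 K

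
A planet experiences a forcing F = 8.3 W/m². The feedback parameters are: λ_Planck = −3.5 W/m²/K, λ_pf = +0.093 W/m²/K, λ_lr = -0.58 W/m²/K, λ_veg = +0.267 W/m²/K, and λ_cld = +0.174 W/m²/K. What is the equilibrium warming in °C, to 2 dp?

2.34 °C

Net feedback parameter λ = (−3.5) + (+0.093) + (-0.58) + (+0.267) + (+0.174) = -3.546 W/m²/K.
ΔT = −F/λ = −8.3/(-3.546) = 2.34 °C.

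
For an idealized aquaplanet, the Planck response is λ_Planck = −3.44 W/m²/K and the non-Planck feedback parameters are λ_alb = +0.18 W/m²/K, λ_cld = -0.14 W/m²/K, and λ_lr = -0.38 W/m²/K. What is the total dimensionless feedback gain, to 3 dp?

Convert to gains: g_alb = 0.18/3.44 = 0.05233; g_cld = -0.14/3.44 = -0.0407; g_lr = -0.38/3.44 = -0.1105.
Total gain g = -0.09887.

-0.099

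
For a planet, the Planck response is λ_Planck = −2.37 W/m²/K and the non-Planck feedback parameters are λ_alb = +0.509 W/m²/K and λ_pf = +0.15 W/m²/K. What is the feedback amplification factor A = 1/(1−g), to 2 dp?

1.39

Convert to gains: g_alb = 0.509/2.37 = 0.2148; g_pf = 0.15/2.37 = 0.06329.
Total gain g = 0.27809.
A = 1/(1 − 0.27809) = 1.39.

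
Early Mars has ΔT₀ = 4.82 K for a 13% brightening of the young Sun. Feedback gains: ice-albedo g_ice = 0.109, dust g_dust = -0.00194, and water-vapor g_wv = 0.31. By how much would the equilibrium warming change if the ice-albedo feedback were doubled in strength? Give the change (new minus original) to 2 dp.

Original: g = 0.41706, ΔT = 4.82/(1−0.41706) = 8.2684 K.
With doubled ice-albedo: g' = 0.52606, ΔT' = 4.82/(1−0.52606) = 10.1701 K.
Change = 10.1701 − 8.2684 = 1.90 K.

1.90 K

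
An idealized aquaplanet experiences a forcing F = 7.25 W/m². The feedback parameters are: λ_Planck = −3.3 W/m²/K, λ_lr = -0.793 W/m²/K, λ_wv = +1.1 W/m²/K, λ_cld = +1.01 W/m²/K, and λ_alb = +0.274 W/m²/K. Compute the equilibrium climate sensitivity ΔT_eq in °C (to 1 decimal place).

Net feedback parameter λ = (−3.3) + (-0.793) + (+1.1) + (+1.01) + (+0.274) = -1.709 W/m²/K.
ΔT = −F/λ = −7.25/(-1.709) = 4.2 °C.

4.2 °C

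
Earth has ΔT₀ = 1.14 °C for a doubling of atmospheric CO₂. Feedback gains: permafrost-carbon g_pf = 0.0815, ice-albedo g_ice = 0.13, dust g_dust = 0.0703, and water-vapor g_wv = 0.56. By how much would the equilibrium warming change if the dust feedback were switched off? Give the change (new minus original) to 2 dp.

Original: g = 0.8418, ΔT = 1.14/(1−0.8418) = 7.2061 °C.
Without dust: g' = 0.7715, ΔT' = 1.14/(1−0.7715) = 4.9891 °C.
Change = 4.9891 − 7.2061 = -2.22 °C.

-2.22 °C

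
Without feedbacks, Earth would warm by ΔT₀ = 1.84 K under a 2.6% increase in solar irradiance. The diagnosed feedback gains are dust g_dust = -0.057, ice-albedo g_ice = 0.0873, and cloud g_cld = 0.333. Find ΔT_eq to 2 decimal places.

2.89 K

Total gain g = -0.057 + 0.0873 + 0.333 = 0.3633.
Amplification A = 1/(1 − 0.3633) = 1.571.
ΔT = 1.84 × 1.571 = 2.89 K.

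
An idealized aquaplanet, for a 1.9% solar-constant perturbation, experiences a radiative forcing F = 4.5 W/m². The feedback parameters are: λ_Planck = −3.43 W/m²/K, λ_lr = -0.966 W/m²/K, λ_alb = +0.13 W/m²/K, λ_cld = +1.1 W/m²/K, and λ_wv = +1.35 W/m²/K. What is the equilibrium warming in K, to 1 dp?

2.5 K

Net feedback parameter λ = (−3.43) + (-0.966) + (+0.13) + (+1.1) + (+1.35) = -1.816 W/m²/K.
ΔT = −F/λ = −4.5/(-1.816) = 2.5 K.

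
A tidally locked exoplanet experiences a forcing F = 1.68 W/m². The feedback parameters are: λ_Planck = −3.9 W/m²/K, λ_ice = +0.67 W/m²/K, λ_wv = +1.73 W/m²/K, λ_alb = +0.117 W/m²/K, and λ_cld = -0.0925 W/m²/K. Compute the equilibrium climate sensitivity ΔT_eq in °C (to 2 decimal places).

1.14 °C

Net feedback parameter λ = (−3.9) + (+0.67) + (+1.73) + (+0.117) + (-0.0925) = -1.4755 W/m²/K.
ΔT = −F/λ = −1.68/(-1.4755) = 1.14 °C.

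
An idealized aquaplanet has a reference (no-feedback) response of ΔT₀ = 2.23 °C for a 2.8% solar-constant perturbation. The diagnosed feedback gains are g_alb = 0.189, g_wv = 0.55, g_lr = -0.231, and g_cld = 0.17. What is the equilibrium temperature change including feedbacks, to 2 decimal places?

6.93 °C

Total gain g = 0.189 + 0.55 − 0.231 + 0.17 = 0.678.
Amplification A = 1/(1 − 0.678) = 3.106.
ΔT = 2.23 × 3.106 = 6.93 °C.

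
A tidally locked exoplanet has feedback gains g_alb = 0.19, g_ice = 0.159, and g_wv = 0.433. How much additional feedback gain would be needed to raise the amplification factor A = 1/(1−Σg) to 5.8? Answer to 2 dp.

Current total gain = 0.782.
Target gain for A = 5.8: g* = 1 − 1/5.8 = 0.8276.
Additional gain needed = 0.8276 − 0.782 = 0.05.

0.05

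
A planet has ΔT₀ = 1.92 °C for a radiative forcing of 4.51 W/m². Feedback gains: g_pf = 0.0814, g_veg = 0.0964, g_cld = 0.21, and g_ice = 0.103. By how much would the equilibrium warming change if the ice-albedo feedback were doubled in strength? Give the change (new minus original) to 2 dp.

Original: g = 0.4908, ΔT = 1.92/(1−0.4908) = 3.7706 °C.
With doubled ice-albedo: g' = 0.5938, ΔT' = 1.92/(1−0.5938) = 4.7267 °C.
Change = 4.7267 − 3.7706 = 0.96 °C.

0.96 °C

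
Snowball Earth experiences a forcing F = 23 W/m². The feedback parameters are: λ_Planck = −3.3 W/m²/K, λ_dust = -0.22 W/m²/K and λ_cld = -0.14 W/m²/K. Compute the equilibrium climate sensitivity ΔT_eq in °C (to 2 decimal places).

6.28 °C

Net feedback parameter λ = (−3.3) + (-0.22) + (-0.14) = -3.66 W/m²/K.
ΔT = −F/λ = −23/(-3.66) = 6.28 °C.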